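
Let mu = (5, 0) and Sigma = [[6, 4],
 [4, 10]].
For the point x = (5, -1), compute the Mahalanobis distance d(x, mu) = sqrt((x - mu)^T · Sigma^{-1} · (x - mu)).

Step 1 — centre the observation: (x - mu) = (0, -1).

Step 2 — invert Sigma. det(Sigma) = 6·10 - (4)² = 44.
  Sigma^{-1} = (1/det) · [[d, -b], [-b, a]] = [[0.2273, -0.0909],
 [-0.0909, 0.1364]].

Step 3 — form the quadratic (x - mu)^T · Sigma^{-1} · (x - mu):
  Sigma^{-1} · (x - mu) = (0.0909, -0.1364).
  (x - mu)^T · [Sigma^{-1} · (x - mu)] = (0)·(0.0909) + (-1)·(-0.1364) = 0.1364.

Step 4 — take square root: d = √(0.1364) ≈ 0.3693.

d(x, mu) = √(0.1364) ≈ 0.3693


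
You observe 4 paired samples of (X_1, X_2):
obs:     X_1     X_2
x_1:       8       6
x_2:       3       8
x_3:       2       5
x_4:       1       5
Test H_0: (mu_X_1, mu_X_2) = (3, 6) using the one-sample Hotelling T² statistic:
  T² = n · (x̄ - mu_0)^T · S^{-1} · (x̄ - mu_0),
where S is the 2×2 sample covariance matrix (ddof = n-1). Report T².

Step 1 — sample mean vector:
  mean(X_1) = (8 + 3 + 2 + 1) / 4 = 14/4 = 3.5
  mean(X_2) = (6 + 8 + 5 + 5) / 4 = 24/4 = 6
  x̄ = (3.5, 6),  deviation x̄ - mu_0 = (3.5, 6) - (3, 6) = (0.5, 0).

Step 2 — sample covariance matrix, S[i,j] = (1/(n-1)) · Σ_k (x_{k,i} - mean_i) · (x_{k,j} - mean_j), divisor n-1 = 3:
  S[X_1,X_1] = ((4.5)·(4.5) + (-0.5)·(-0.5) + (-1.5)·(-1.5) + (-2.5)·(-2.5)) / 3 = 29/3 = 9.6667
  S[X_1,X_2] = ((4.5)·(0) + (-0.5)·(2) + (-1.5)·(-1) + (-2.5)·(-1)) / 3 = 3/3 = 1
  S[X_2,X_2] = ((0)·(0) + (2)·(2) + (-1)·(-1) + (-1)·(-1)) / 3 = 6/3 = 2
  S = [[9.6667, 1],
 [1, 2]].

Step 3 — invert S. det(S) = 9.6667·2 - (1)² = 18.3333.
  S^{-1} = (1/det) · [[d, -b], [-b, a]] = [[0.1091, -0.0545],
 [-0.0545, 0.5273]].

Step 4 — quadratic form (x̄ - mu_0)^T · S^{-1} · (x̄ - mu_0):
  S^{-1} · (x̄ - mu_0) = (0.0545, -0.0273),
  (x̄ - mu_0)^T · [...] = (0.5)·(0.0545) + (0)·(-0.0273) = 0.0273.

Step 5 — scale by n: T² = 4 · 0.0273 = 0.1091.

T² ≈ 0.1091


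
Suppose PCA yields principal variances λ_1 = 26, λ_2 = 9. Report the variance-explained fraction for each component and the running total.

Step 1 — total variance = trace(Sigma) = Σ λ_i = 26 + 9 = 35.

Step 2 — fraction explained by component i = λ_i / Σ λ:
  PC1: 26/35 = 0.7429
  PC2: 9/35 = 0.2571

Step 3 — cumulative fraction after k components = (λ_1 + ... + λ_k) / Σ λ:
  k = 1: 26/35 = 0.7429
  k = 2: (26 + 9)/35 = 35/35 = 1

Summary (fraction, with percent):

explained: PC1 0.7429 (74.29%), PC2 0.2571 (25.71%);  cumulative: 0.7429, 1


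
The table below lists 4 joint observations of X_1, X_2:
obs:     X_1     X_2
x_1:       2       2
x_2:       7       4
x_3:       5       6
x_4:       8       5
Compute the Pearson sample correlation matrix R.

Step 1 — column means:
  mean(X_1) = (2 + 7 + 5 + 8) / 4 = 22/4 = 5.5
  mean(X_2) = (2 + 4 + 6 + 5) / 4 = 17/4 = 4.25

Step 2 — sample variances and covariances s[i,j] = (1/(n-1)) · Σ_k (x_{k,i} - mean_i) · (x_{k,j} - mean_j), with n-1 = 3:
  s[X_1,X_1] = ((-3.5)·(-3.5) + (1.5)·(1.5) + (-0.5)·(-0.5) + (2.5)·(2.5)) / 3 = 21/3 = 7
  s[X_1,X_2] = ((-3.5)·(-2.25) + (1.5)·(-0.25) + (-0.5)·(1.75) + (2.5)·(0.75)) / 3 = 8.5/3 = 2.8333
  s[X_2,X_2] = ((-2.25)·(-2.25) + (-0.25)·(-0.25) + (1.75)·(1.75) + (0.75)·(0.75)) / 3 = 8.75/3 = 2.9167
  Sample standard deviations s_i = √(s[i,i]):
  s(X_1) = √(7) = 2.6458
  s(X_2) = √(2.9167) = 1.7078

Step 3 — r_{ij} = s_{ij} / (s_i · s_j):
  r[X_1,X_1] = 1 (diagonal).
  r[X_1,X_2] = 2.8333 / (2.6458 · 1.7078) = 2.8333 / 4.5185 = 0.6271
  r[X_2,X_2] = 1 (diagonal).

R is symmetric with unit diagonal. Assembling:

R = [[1, 0.6271],
 [0.6271, 1]]


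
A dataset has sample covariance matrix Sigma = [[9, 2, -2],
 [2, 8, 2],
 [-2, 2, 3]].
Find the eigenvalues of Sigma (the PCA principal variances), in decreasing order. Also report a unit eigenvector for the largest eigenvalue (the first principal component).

Step 1 — characteristic polynomial p(λ) = det(λI - Sigma) = λ³ - tr·λ² + c_1·λ - det, where tr = trace, c_1 = sum of the principal 2×2 minors, det = det(Sigma):
  tr = 9 + 8 + 3 = 20,
  c_1 = (9·8 - (2)²) + (9·3 - (-2)²) + (8·3 - (2)²) = 68 + 23 + 20 = 111,
  det = 9·(8·3 - (2)²) - (2)·((2)·3 - (2)·(-2)) + (-2)·((2)·(2) - 8·(-2)) = 9·(20) - (2)·(10) + (-2)·(20) = 120.
  So p(λ) = λ³ - 20λ² + 111λ - 120.
Step 2 — look for an integer root (rational root theorem: any rational root is an integer divisor of 120). Testing λ = 8:
  p(8) = 512 - 1280 + 888 - 120 = 0  ✓
  Dividing out (λ - 8): p(λ) = (λ - 8)(λ² - 12λ + 15).
Step 3 — remaining eigenvalues from the quadratic λ² - 12λ + 15 = 0:
  Δ = 12² - 4·15 = 144 - 60 = 84,  λ = (12 ± √84)/2 = (12 ± 9.1652)/2 ≈ 10.5826 or 1.4174.
  Sorted: λ_1 = 10.5826,  λ_2 = 8,  λ_3 = 1.4174  (check: sum = 20 = tr ✓).

Step 4 — unit eigenvector for λ_1 ≈ 10.5826: v spans the null space of (Sigma - λ_1 I), whose rows are
  r_1 = (-1.5826, 2, -2),  r_2 = (2, -2.5826, 2),  r_3 = (-2, 2, -7.5826).
  v is orthogonal to every row, so take v ∝ r_2 × r_3 = ((-2.5826)·(-7.5826) - (2)·(2), (2)·(-2) - (2)·(-7.5826), (2)·(2) - (-2.5826)·(-2)) ≈ (15.5826, 11.1652, -1.1652).
  Let u = (15.5826, 11.1652, -1.1652).
  ||u|| = √((15.5826)² + (11.1652)² + (-1.1652)²) = √(368.8348) ≈ 19.2051,  v_1 = u/||u|| ≈ (0.8114, 0.5814, -0.0607) (||v_1|| = 1).

λ_1 = 10.5826,  λ_2 = 8,  λ_3 = 1.4174;  v_1 ≈ (0.8114, 0.5814, -0.0607)


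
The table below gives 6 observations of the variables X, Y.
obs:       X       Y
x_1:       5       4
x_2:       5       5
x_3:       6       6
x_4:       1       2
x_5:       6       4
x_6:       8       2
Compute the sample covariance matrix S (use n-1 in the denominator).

Step 1 — column means:
  mean(X) = (5 + 5 + 6 + 1 + 6 + 8) / 6 = 31/6 = 5.1667
  mean(Y) = (4 + 5 + 6 + 2 + 4 + 2) / 6 = 23/6 = 3.8333

Step 2 — sample covariance S[i,j] = (1/(n-1)) · Σ_k (x_{k,i} - mean_i) · (x_{k,j} - mean_j), with n-1 = 5.
  S[X,X] = ((-0.1667)·(-0.1667) + (-0.1667)·(-0.1667) + (0.8333)·(0.8333) + (-4.1667)·(-4.1667) + (0.8333)·(0.8333) + (2.8333)·(2.8333)) / 5 = 26.8333/5 = 5.3667
  S[X,Y] = ((-0.1667)·(0.1667) + (-0.1667)·(1.1667) + (0.8333)·(2.1667) + (-4.1667)·(-1.8333) + (0.8333)·(0.1667) + (2.8333)·(-1.8333)) / 5 = 4.1667/5 = 0.8333
  S[Y,Y] = ((0.1667)·(0.1667) + (1.1667)·(1.1667) + (2.1667)·(2.1667) + (-1.8333)·(-1.8333) + (0.1667)·(0.1667) + (-1.8333)·(-1.8333)) / 5 = 12.8333/5 = 2.5667

S is symmetric (S[j,i] = S[i,j]). Assembling:

S = [[5.3667, 0.8333],
 [0.8333, 2.5667]]


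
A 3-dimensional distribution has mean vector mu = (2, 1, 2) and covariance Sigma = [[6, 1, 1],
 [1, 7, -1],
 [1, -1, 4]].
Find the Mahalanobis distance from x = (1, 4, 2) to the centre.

Step 1 — centre the observation: (x - mu) = (-1, 3, 0).

Step 2 — invert Sigma (cofactor / det for 3×3, or solve directly):
  Sigma^{-1} = [[0.1812, -0.0336, -0.0537],
 [-0.0336, 0.1544, 0.047],
 [-0.0537, 0.047, 0.2752]].

Step 3 — form the quadratic (x - mu)^T · Sigma^{-1} · (x - mu):
  Sigma^{-1} · (x - mu) = (-0.2819, 0.4966, 0.1946).
  (x - mu)^T · [Sigma^{-1} · (x - mu)] = (-1)·(-0.2819) + (3)·(0.4966) + (0)·(0.1946) = 1.7718.

Step 4 — take square root: d = √(1.7718) ≈ 1.3311.

d(x, mu) = √(1.7718) ≈ 1.3311


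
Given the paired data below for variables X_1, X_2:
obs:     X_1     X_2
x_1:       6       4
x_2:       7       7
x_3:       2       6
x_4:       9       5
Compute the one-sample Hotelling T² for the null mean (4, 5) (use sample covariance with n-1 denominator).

Step 1 — sample mean vector:
  mean(X_1) = (6 + 7 + 2 + 9) / 4 = 24/4 = 6
  mean(X_2) = (4 + 7 + 6 + 5) / 4 = 22/4 = 5.5
  x̄ = (6, 5.5),  deviation x̄ - mu_0 = (6, 5.5) - (4, 5) = (2, 0.5).

Step 2 — sample covariance matrix, S[i,j] = (1/(n-1)) · Σ_k (x_{k,i} - mean_i) · (x_{k,j} - mean_j), divisor n-1 = 3:
  S[X_1,X_1] = ((0)·(0) + (1)·(1) + (-4)·(-4) + (3)·(3)) / 3 = 26/3 = 8.6667
  S[X_1,X_2] = ((0)·(-1.5) + (1)·(1.5) + (-4)·(0.5) + (3)·(-0.5)) / 3 = -2/3 = -0.6667
  S[X_2,X_2] = ((-1.5)·(-1.5) + (1.5)·(1.5) + (0.5)·(0.5) + (-0.5)·(-0.5)) / 3 = 5/3 = 1.6667
  S = [[8.6667, -0.6667],
 [-0.6667, 1.6667]].

Step 3 — invert S. det(S) = 8.6667·1.6667 - (-0.6667)² = 14.
  S^{-1} = (1/det) · [[d, -b], [-b, a]] = [[0.119, 0.0476],
 [0.0476, 0.619]].

Step 4 — quadratic form (x̄ - mu_0)^T · S^{-1} · (x̄ - mu_0):
  S^{-1} · (x̄ - mu_0) = (0.2619, 0.4048),
  (x̄ - mu_0)^T · [...] = (2)·(0.2619) + (0.5)·(0.4048) = 0.7262.

Step 5 — scale by n: T² = 4 · 0.7262 = 2.9048.

T² ≈ 2.9048


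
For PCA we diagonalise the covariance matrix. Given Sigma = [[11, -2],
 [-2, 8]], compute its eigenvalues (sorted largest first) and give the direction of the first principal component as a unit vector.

Step 1 — characteristic polynomial of 2×2 Sigma:
  det(Sigma - λI) = λ² - trace · λ + det = 0.
  trace = 11 + 8 = 19, det = 11·8 - (-2)² = 84.
Step 2 — discriminant:
  Δ = trace² - 4·det = 361 - 336 = 25.
Step 3 — eigenvalues:
  λ = (trace ± √Δ)/2 = (19 ± 5)/2,
  λ_1 = 12,  λ_2 = 7.

Step 4 — unit eigenvector for λ_1: solve (Sigma - λ_1 I)v = 0. First row:
  (11 - 12)·v_x + (-2)·v_y = 0, i.e. (-1)·v_x + (-2)·v_y = 0,
  so v ∝ (b, λ_1 - a) = (-2, 1); multiply by -1 so the first entry is positive: u = (2, -1).
  ||u|| = √((2)² + (-1)²) = √(5) ≈ 2.2361,
  v_1 = u/||u|| ≈ (0.8944, -0.4472) (||v_1|| = 1).

λ_1 = 12,  λ_2 = 7;  v_1 ≈ (0.8944, -0.4472)


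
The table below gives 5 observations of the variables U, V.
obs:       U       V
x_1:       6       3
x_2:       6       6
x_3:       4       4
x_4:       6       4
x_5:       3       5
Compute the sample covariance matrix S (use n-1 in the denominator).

Step 1 — column means:
  mean(U) = (6 + 6 + 4 + 6 + 3) / 5 = 25/5 = 5
  mean(V) = (3 + 6 + 4 + 4 + 5) / 5 = 22/5 = 4.4

Step 2 — sample covariance S[i,j] = (1/(n-1)) · Σ_k (x_{k,i} - mean_i) · (x_{k,j} - mean_j), with n-1 = 4.
  S[U,U] = ((1)·(1) + (1)·(1) + (-1)·(-1) + (1)·(1) + (-2)·(-2)) / 4 = 8/4 = 2
  S[U,V] = ((1)·(-1.4) + (1)·(1.6) + (-1)·(-0.4) + (1)·(-0.4) + (-2)·(0.6)) / 4 = -1/4 = -0.25
  S[V,V] = ((-1.4)·(-1.4) + (1.6)·(1.6) + (-0.4)·(-0.4) + (-0.4)·(-0.4) + (0.6)·(0.6)) / 4 = 5.2/4 = 1.3

S is symmetric (S[j,i] = S[i,j]). Assembling:

S = [[2, -0.25],
 [-0.25, 1.3]]


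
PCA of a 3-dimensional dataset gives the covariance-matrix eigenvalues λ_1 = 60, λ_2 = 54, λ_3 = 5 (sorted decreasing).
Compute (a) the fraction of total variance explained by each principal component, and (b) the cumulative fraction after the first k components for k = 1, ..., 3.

Step 1 — total variance = trace(Sigma) = Σ λ_i = 60 + 54 + 5 = 119.

Step 2 — fraction explained by component i = λ_i / Σ λ:
  PC1: 60/119 = 0.5042
  PC2: 54/119 = 0.4538
  PC3: 5/119 = 0.042

Step 3 — cumulative fraction after k components = (λ_1 + ... + λ_k) / Σ λ:
  k = 1: 60/119 = 0.5042
  k = 2: (60 + 54)/119 = 114/119 = 0.958
  k = 3: (60 + 54 + 5)/119 = 119/119 = 1

Summary (fraction, with percent):

explained: PC1 0.5042 (50.42%), PC2 0.4538 (45.38%), PC3 0.042 (4.2%);  cumulative: 0.5042, 0.958, 1


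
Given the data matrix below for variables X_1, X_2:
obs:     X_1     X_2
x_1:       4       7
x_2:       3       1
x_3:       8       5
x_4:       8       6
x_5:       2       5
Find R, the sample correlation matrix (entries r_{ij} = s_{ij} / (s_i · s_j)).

Step 1 — column means:
  mean(X_1) = (4 + 3 + 8 + 8 + 2) / 5 = 25/5 = 5
  mean(X_2) = (7 + 1 + 5 + 6 + 5) / 5 = 24/5 = 4.8

Step 2 — sample variances and covariances s[i,j] = (1/(n-1)) · Σ_k (x_{k,i} - mean_i) · (x_{k,j} - mean_j), with n-1 = 4:
  s[X_1,X_1] = ((-1)·(-1) + (-2)·(-2) + (3)·(3) + (3)·(3) + (-3)·(-3)) / 4 = 32/4 = 8
  s[X_1,X_2] = ((-1)·(2.2) + (-2)·(-3.8) + (3)·(0.2) + (3)·(1.2) + (-3)·(0.2)) / 4 = 9/4 = 2.25
  s[X_2,X_2] = ((2.2)·(2.2) + (-3.8)·(-3.8) + (0.2)·(0.2) + (1.2)·(1.2) + (0.2)·(0.2)) / 4 = 20.8/4 = 5.2
  Sample standard deviations s_i = √(s[i,i]):
  s(X_1) = √(8) = 2.8284
  s(X_2) = √(5.2) = 2.2804

Step 3 — r_{ij} = s_{ij} / (s_i · s_j):
  r[X_1,X_1] = 1 (diagonal).
  r[X_1,X_2] = 2.25 / (2.8284 · 2.2804) = 2.25 / 6.4498 = 0.3488
  r[X_2,X_2] = 1 (diagonal).

R is symmetric with unit diagonal. Assembling:

R = [[1, 0.3488],
 [0.3488, 1]]


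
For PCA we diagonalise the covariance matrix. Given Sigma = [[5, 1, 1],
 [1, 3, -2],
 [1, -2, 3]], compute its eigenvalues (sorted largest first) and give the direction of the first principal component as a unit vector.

Step 1 — characteristic polynomial p(λ) = det(λI - Sigma) = λ³ - tr·λ² + c_1·λ - det, where tr = trace, c_1 = sum of the principal 2×2 minors, det = det(Sigma):
  tr = 5 + 3 + 3 = 11,
  c_1 = (5·3 - (1)²) + (5·3 - (1)²) + (3·3 - (-2)²) = 14 + 14 + 5 = 33,
  det = 5·(3·3 - (-2)²) - (1)·((1)·3 - (-2)·(1)) + (1)·((1)·(-2) - 3·(1)) = 5·(5) - (1)·(5) + (1)·(-5) = 15.
  So p(λ) = λ³ - 11λ² + 33λ - 15.
Step 2 — look for an integer root (rational root theorem: any rational root is an integer divisor of 15). Testing λ = 5:
  p(5) = 125 - 275 + 165 - 15 = 0  ✓
  Dividing out (λ - 5): p(λ) = (λ - 5)(λ² - 6λ + 3).
Step 3 — remaining eigenvalues from the quadratic λ² - 6λ + 3 = 0:
  Δ = 6² - 4·3 = 36 - 12 = 24,  λ = (6 ± √24)/2 = (6 ± 4.899)/2 ≈ 5.4495 or 0.5505.
  Sorted: λ_1 = 5.4495,  λ_2 = 5,  λ_3 = 0.5505  (check: sum = 11 = tr ✓).

Step 4 — unit eigenvector for λ_1 ≈ 5.4495: v spans the null space of (Sigma - λ_1 I), whose rows are
  r_1 = (-0.4495, 1, 1),  r_2 = (1, -2.4495, -2),  r_3 = (1, -2, -2.4495).
  v is orthogonal to every row, so take v ∝ r_1 × r_2 = ((1)·(-2) - (1)·(-2.4495), (1)·(1) - (-0.4495)·(-2), (-0.4495)·(-2.4495) - (1)·(1)) ≈ (0.4495, 0.101, 0.101).
  Let u = (0.4495, 0.101, 0.101).
  ||u|| = √((0.4495)² + (0.101)² + (0.101)²) = √(0.2225) ≈ 0.4716,  v_1 = u/||u|| ≈ (0.953, 0.2142, 0.2142) (||v_1|| = 1).

λ_1 = 5.4495,  λ_2 = 5,  λ_3 = 0.5505;  v_1 ≈ (0.953, 0.2142, 0.2142)


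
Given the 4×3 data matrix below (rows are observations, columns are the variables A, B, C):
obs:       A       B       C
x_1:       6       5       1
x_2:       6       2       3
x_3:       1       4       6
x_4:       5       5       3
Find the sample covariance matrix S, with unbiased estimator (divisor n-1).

Step 1 — column means:
  mean(A) = (6 + 6 + 1 + 5) / 4 = 18/4 = 4.5
  mean(B) = (5 + 2 + 4 + 5) / 4 = 16/4 = 4
  mean(C) = (1 + 3 + 6 + 3) / 4 = 13/4 = 3.25

Step 2 — sample covariance S[i,j] = (1/(n-1)) · Σ_k (x_{k,i} - mean_i) · (x_{k,j} - mean_j), with n-1 = 3.
  S[A,A] = ((1.5)·(1.5) + (1.5)·(1.5) + (-3.5)·(-3.5) + (0.5)·(0.5)) / 3 = 17/3 = 5.6667
  S[A,B] = ((1.5)·(1) + (1.5)·(-2) + (-3.5)·(0) + (0.5)·(1)) / 3 = -1/3 = -0.3333
  S[A,C] = ((1.5)·(-2.25) + (1.5)·(-0.25) + (-3.5)·(2.75) + (0.5)·(-0.25)) / 3 = -13.5/3 = -4.5
  S[B,B] = ((1)·(1) + (-2)·(-2) + (0)·(0) + (1)·(1)) / 3 = 6/3 = 2
  S[B,C] = ((1)·(-2.25) + (-2)·(-0.25) + (0)·(2.75) + (1)·(-0.25)) / 3 = -2/3 = -0.6667
  S[C,C] = ((-2.25)·(-2.25) + (-0.25)·(-0.25) + (2.75)·(2.75) + (-0.25)·(-0.25)) / 3 = 12.75/3 = 4.25

S is symmetric (S[j,i] = S[i,j]). Assembling:

S = [[5.6667, -0.3333, -4.5],
 [-0.3333, 2, -0.6667],
 [-4.5, -0.6667, 4.25]]


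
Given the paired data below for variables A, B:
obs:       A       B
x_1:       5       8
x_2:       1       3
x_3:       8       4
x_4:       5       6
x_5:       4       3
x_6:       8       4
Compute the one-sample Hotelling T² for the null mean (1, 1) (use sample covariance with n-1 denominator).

Step 1 — sample mean vector:
  mean(A) = (5 + 1 + 8 + 5 + 4 + 8) / 6 = 31/6 = 5.1667
  mean(B) = (8 + 3 + 4 + 6 + 3 + 4) / 6 = 28/6 = 4.6667
  x̄ = (5.1667, 4.6667),  deviation x̄ - mu_0 = (5.1667, 4.6667) - (1, 1) = (4.1667, 3.6667).

Step 2 — sample covariance matrix, S[i,j] = (1/(n-1)) · Σ_k (x_{k,i} - mean_i) · (x_{k,j} - mean_j), divisor n-1 = 5:
  S[A,A] = ((-0.1667)·(-0.1667) + (-4.1667)·(-4.1667) + (2.8333)·(2.8333) + (-0.1667)·(-0.1667) + (-1.1667)·(-1.1667) + (2.8333)·(2.8333)) / 5 = 34.8333/5 = 6.9667
  S[A,B] = ((-0.1667)·(3.3333) + (-4.1667)·(-1.6667) + (2.8333)·(-0.6667) + (-0.1667)·(1.3333) + (-1.1667)·(-1.6667) + (2.8333)·(-0.6667)) / 5 = 4.3333/5 = 0.8667
  S[B,B] = ((3.3333)·(3.3333) + (-1.6667)·(-1.6667) + (-0.6667)·(-0.6667) + (1.3333)·(1.3333) + (-1.6667)·(-1.6667) + (-0.6667)·(-0.6667)) / 5 = 19.3333/5 = 3.8667
  S = [[6.9667, 0.8667],
 [0.8667, 3.8667]].

Step 3 — invert S. det(S) = 6.9667·3.8667 - (0.8667)² = 26.1867.
  S^{-1} = (1/det) · [[d, -b], [-b, a]] = [[0.1477, -0.0331],
 [-0.0331, 0.266]].

Step 4 — quadratic form (x̄ - mu_0)^T · S^{-1} · (x̄ - mu_0):
  S^{-1} · (x̄ - mu_0) = (0.4939, 0.8376),
  (x̄ - mu_0)^T · [...] = (4.1667)·(0.4939) + (3.6667)·(0.8376) = 5.129.

Step 5 — scale by n: T² = 6 · 5.129 = 30.7739.

T² ≈ 30.7739


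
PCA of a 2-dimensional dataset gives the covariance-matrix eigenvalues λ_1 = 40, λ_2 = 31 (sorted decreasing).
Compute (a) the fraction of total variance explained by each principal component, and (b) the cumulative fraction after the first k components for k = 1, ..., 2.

Step 1 — total variance = trace(Sigma) = Σ λ_i = 40 + 31 = 71.

Step 2 — fraction explained by component i = λ_i / Σ λ:
  PC1: 40/71 = 0.5634
  PC2: 31/71 = 0.4366

Step 3 — cumulative fraction after k components = (λ_1 + ... + λ_k) / Σ λ:
  k = 1: 40/71 = 0.5634
  k = 2: (40 + 31)/71 = 71/71 = 1

Summary (fraction, with percent):

explained: PC1 0.5634 (56.34%), PC2 0.4366 (43.66%);  cumulative: 0.5634, 1


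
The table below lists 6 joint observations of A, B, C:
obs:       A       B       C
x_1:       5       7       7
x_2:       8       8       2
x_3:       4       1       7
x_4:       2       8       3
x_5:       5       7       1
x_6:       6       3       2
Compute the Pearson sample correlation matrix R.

Step 1 — column means:
  mean(A) = (5 + 8 + 4 + 2 + 5 + 6) / 6 = 30/6 = 5
  mean(B) = (7 + 8 + 1 + 8 + 7 + 3) / 6 = 34/6 = 5.6667
  mean(C) = (7 + 2 + 7 + 3 + 1 + 2) / 6 = 22/6 = 3.6667

Step 2 — sample variances and covariances s[i,j] = (1/(n-1)) · Σ_k (x_{k,i} - mean_i) · (x_{k,j} - mean_j), with n-1 = 5:
  s[A,A] = ((0)·(0) + (3)·(3) + (-1)·(-1) + (-3)·(-3) + (0)·(0) + (1)·(1)) / 5 = 20/5 = 4
  s[A,B] = ((0)·(1.3333) + (3)·(2.3333) + (-1)·(-4.6667) + (-3)·(2.3333) + (0)·(1.3333) + (1)·(-2.6667)) / 5 = 2/5 = 0.4
  s[A,C] = ((0)·(3.3333) + (3)·(-1.6667) + (-1)·(3.3333) + (-3)·(-0.6667) + (0)·(-2.6667) + (1)·(-1.6667)) / 5 = -8/5 = -1.6
  s[B,B] = ((1.3333)·(1.3333) + (2.3333)·(2.3333) + (-4.6667)·(-4.6667) + (2.3333)·(2.3333) + (1.3333)·(1.3333) + (-2.6667)·(-2.6667)) / 5 = 43.3333/5 = 8.6667
  s[B,C] = ((1.3333)·(3.3333) + (2.3333)·(-1.6667) + (-4.6667)·(3.3333) + (2.3333)·(-0.6667) + (1.3333)·(-2.6667) + (-2.6667)·(-1.6667)) / 5 = -15.6667/5 = -3.1333
  s[C,C] = ((3.3333)·(3.3333) + (-1.6667)·(-1.6667) + (3.3333)·(3.3333) + (-0.6667)·(-0.6667) + (-2.6667)·(-2.6667) + (-1.6667)·(-1.6667)) / 5 = 35.3333/5 = 7.0667
  Sample standard deviations s_i = √(s[i,i]):
  s(A) = √(4) = 2
  s(B) = √(8.6667) = 2.9439
  s(C) = √(7.0667) = 2.6583

Step 3 — r_{ij} = s_{ij} / (s_i · s_j):
  r[A,A] = 1 (diagonal).
  r[A,B] = 0.4 / (2 · 2.9439) = 0.4 / 5.8878 = 0.0679
  r[A,C] = -1.6 / (2 · 2.6583) = -1.6 / 5.3166 = -0.3009
  r[B,B] = 1 (diagonal).
  r[B,C] = -3.1333 / (2.9439 · 2.6583) = -3.1333 / 7.8259 = -0.4004
  r[C,C] = 1 (diagonal).

R is symmetric with unit diagonal. Assembling:

R = [[1, 0.0679, -0.3009],
 [0.0679, 1, -0.4004],
 [-0.3009, -0.4004, 1]]


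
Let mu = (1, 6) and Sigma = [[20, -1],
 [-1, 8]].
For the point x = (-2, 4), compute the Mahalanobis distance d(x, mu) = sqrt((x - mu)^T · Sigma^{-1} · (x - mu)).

Step 1 — centre the observation: (x - mu) = (-3, -2).

Step 2 — invert Sigma. det(Sigma) = 20·8 - (-1)² = 159.
  Sigma^{-1} = (1/det) · [[d, -b], [-b, a]] = [[0.0503, 0.0063],
 [0.0063, 0.1258]].

Step 3 — form the quadratic (x - mu)^T · Sigma^{-1} · (x - mu):
  Sigma^{-1} · (x - mu) = (-0.1635, -0.2704).
  (x - mu)^T · [Sigma^{-1} · (x - mu)] = (-3)·(-0.1635) + (-2)·(-0.2704) = 1.0314.

Step 4 — take square root: d = √(1.0314) ≈ 1.0156.

d(x, mu) = √(1.0314) ≈ 1.0156


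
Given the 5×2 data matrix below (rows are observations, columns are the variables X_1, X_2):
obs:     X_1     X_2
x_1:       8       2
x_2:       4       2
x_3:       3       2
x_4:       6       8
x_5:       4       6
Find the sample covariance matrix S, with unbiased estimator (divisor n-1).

Step 1 — column means:
  mean(X_1) = (8 + 4 + 3 + 6 + 4) / 5 = 25/5 = 5
  mean(X_2) = (2 + 2 + 2 + 8 + 6) / 5 = 20/5 = 4

Step 2 — sample covariance S[i,j] = (1/(n-1)) · Σ_k (x_{k,i} - mean_i) · (x_{k,j} - mean_j), with n-1 = 4.
  S[X_1,X_1] = ((3)·(3) + (-1)·(-1) + (-2)·(-2) + (1)·(1) + (-1)·(-1)) / 4 = 16/4 = 4
  S[X_1,X_2] = ((3)·(-2) + (-1)·(-2) + (-2)·(-2) + (1)·(4) + (-1)·(2)) / 4 = 2/4 = 0.5
  S[X_2,X_2] = ((-2)·(-2) + (-2)·(-2) + (-2)·(-2) + (4)·(4) + (2)·(2)) / 4 = 32/4 = 8

S is symmetric (S[j,i] = S[i,j]). Assembling:

S = [[4, 0.5],
 [0.5, 8]]


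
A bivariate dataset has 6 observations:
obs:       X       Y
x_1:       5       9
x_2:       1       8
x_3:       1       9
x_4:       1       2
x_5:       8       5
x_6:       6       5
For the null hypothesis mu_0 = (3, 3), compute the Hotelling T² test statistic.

Step 1 — sample mean vector:
  mean(X) = (5 + 1 + 1 + 1 + 8 + 6) / 6 = 22/6 = 3.6667
  mean(Y) = (9 + 8 + 9 + 2 + 5 + 5) / 6 = 38/6 = 6.3333
  x̄ = (3.6667, 6.3333),  deviation x̄ - mu_0 = (3.6667, 6.3333) - (3, 3) = (0.6667, 3.3333).

Step 2 — sample covariance matrix, S[i,j] = (1/(n-1)) · Σ_k (x_{k,i} - mean_i) · (x_{k,j} - mean_j), divisor n-1 = 5:
  S[X,X] = ((1.3333)·(1.3333) + (-2.6667)·(-2.6667) + (-2.6667)·(-2.6667) + (-2.6667)·(-2.6667) + (4.3333)·(4.3333) + (2.3333)·(2.3333)) / 5 = 47.3333/5 = 9.4667
  S[X,Y] = ((1.3333)·(2.6667) + (-2.6667)·(1.6667) + (-2.6667)·(2.6667) + (-2.6667)·(-4.3333) + (4.3333)·(-1.3333) + (2.3333)·(-1.3333)) / 5 = -5.3333/5 = -1.0667
  S[Y,Y] = ((2.6667)·(2.6667) + (1.6667)·(1.6667) + (2.6667)·(2.6667) + (-4.3333)·(-4.3333) + (-1.3333)·(-1.3333) + (-1.3333)·(-1.3333)) / 5 = 39.3333/5 = 7.8667
  S = [[9.4667, -1.0667],
 [-1.0667, 7.8667]].

Step 3 — invert S. det(S) = 9.4667·7.8667 - (-1.0667)² = 73.3333.
  S^{-1} = (1/det) · [[d, -b], [-b, a]] = [[0.1073, 0.0145],
 [0.0145, 0.1291]].

Step 4 — quadratic form (x̄ - mu_0)^T · S^{-1} · (x̄ - mu_0):
  S^{-1} · (x̄ - mu_0) = (0.12, 0.44),
  (x̄ - mu_0)^T · [...] = (0.6667)·(0.12) + (3.3333)·(0.44) = 1.5467.

Step 5 — scale by n: T² = 6 · 1.5467 = 9.28.

T² ≈ 9.28


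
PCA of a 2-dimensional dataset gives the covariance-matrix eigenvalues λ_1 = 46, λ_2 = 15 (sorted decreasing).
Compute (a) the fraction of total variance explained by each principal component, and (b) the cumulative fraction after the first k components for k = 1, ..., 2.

Step 1 — total variance = trace(Sigma) = Σ λ_i = 46 + 15 = 61.

Step 2 — fraction explained by component i = λ_i / Σ λ:
  PC1: 46/61 = 0.7541
  PC2: 15/61 = 0.2459

Step 3 — cumulative fraction after k components = (λ_1 + ... + λ_k) / Σ λ:
  k = 1: 46/61 = 0.7541
  k = 2: (46 + 15)/61 = 61/61 = 1

Summary (fraction, with percent):

explained: PC1 0.7541 (75.41%), PC2 0.2459 (24.59%);  cumulative: 0.7541, 1


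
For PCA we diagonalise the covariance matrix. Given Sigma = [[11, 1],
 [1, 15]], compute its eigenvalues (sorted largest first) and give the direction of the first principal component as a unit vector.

Step 1 — characteristic polynomial of 2×2 Sigma:
  det(Sigma - λI) = λ² - trace · λ + det = 0.
  trace = 11 + 15 = 26, det = 11·15 - (1)² = 164.
Step 2 — discriminant:
  Δ = trace² - 4·det = 676 - 656 = 20.
Step 3 — eigenvalues:
  λ = (trace ± √Δ)/2 = (26 ± 4.4721)/2,
  λ_1 = 15.2361,  λ_2 = 10.7639.

Step 4 — unit eigenvector for λ_1: solve (Sigma - λ_1 I)v = 0. First row:
  (11 - 15.2361)·v_x + (1)·v_y = 0, i.e. (-4.2361)·v_x + (1)·v_y = 0,
  so v ∝ (b, λ_1 - a) = (1, 4.2361) = u.
  ||u|| = √((1)² + (4.2361)²) = √(18.9443) ≈ 4.3525,
  v_1 = u/||u|| ≈ (0.2298, 0.9732) (||v_1|| = 1).

λ_1 = 15.2361,  λ_2 = 10.7639;  v_1 ≈ (0.2298, 0.9732)


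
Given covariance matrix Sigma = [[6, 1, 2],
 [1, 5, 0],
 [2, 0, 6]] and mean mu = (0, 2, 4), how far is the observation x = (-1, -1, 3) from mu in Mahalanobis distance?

Step 1 — centre the observation: (x - mu) = (-1, -3, -1).

Step 2 — invert Sigma (cofactor / det for 3×3, or solve directly):
  Sigma^{-1} = [[0.1948, -0.039, -0.0649],
 [-0.039, 0.2078, 0.013],
 [-0.0649, 0.013, 0.1883]].

Step 3 — form the quadratic (x - mu)^T · Sigma^{-1} · (x - mu):
  Sigma^{-1} · (x - mu) = (-0.013, -0.5974, -0.1623).
  (x - mu)^T · [Sigma^{-1} · (x - mu)] = (-1)·(-0.013) + (-3)·(-0.5974) + (-1)·(-0.1623) = 1.9675.

Step 4 — take square root: d = √(1.9675) ≈ 1.4027.

d(x, mu) = √(1.9675) ≈ 1.4027


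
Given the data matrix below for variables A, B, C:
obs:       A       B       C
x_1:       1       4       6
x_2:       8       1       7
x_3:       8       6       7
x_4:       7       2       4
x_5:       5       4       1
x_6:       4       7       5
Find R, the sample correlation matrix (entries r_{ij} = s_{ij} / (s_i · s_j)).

Step 1 — column means:
  mean(A) = (1 + 8 + 8 + 7 + 5 + 4) / 6 = 33/6 = 5.5
  mean(B) = (4 + 1 + 6 + 2 + 4 + 7) / 6 = 24/6 = 4
  mean(C) = (6 + 7 + 7 + 4 + 1 + 5) / 6 = 30/6 = 5

Step 2 — sample variances and covariances s[i,j] = (1/(n-1)) · Σ_k (x_{k,i} - mean_i) · (x_{k,j} - mean_j), with n-1 = 5:
  s[A,A] = ((-4.5)·(-4.5) + (2.5)·(2.5) + (2.5)·(2.5) + (1.5)·(1.5) + (-0.5)·(-0.5) + (-1.5)·(-1.5)) / 5 = 37.5/5 = 7.5
  s[A,B] = ((-4.5)·(0) + (2.5)·(-3) + (2.5)·(2) + (1.5)·(-2) + (-0.5)·(0) + (-1.5)·(3)) / 5 = -10/5 = -2
  s[A,C] = ((-4.5)·(1) + (2.5)·(2) + (2.5)·(2) + (1.5)·(-1) + (-0.5)·(-4) + (-1.5)·(0)) / 5 = 6/5 = 1.2
  s[B,B] = ((0)·(0) + (-3)·(-3) + (2)·(2) + (-2)·(-2) + (0)·(0) + (3)·(3)) / 5 = 26/5 = 5.2
  s[B,C] = ((0)·(1) + (-3)·(2) + (2)·(2) + (-2)·(-1) + (0)·(-4) + (3)·(0)) / 5 = 0/5 = 0
  s[C,C] = ((1)·(1) + (2)·(2) + (2)·(2) + (-1)·(-1) + (-4)·(-4) + (0)·(0)) / 5 = 26/5 = 5.2
  Sample standard deviations s_i = √(s[i,i]):
  s(A) = √(7.5) = 2.7386
  s(B) = √(5.2) = 2.2804
  s(C) = √(5.2) = 2.2804

Step 3 — r_{ij} = s_{ij} / (s_i · s_j):
  r[A,A] = 1 (diagonal).
  r[A,B] = -2 / (2.7386 · 2.2804) = -2 / 6.245 = -0.3203
  r[A,C] = 1.2 / (2.7386 · 2.2804) = 1.2 / 6.245 = 0.1922
  r[B,B] = 1 (diagonal).
  r[B,C] = 0 / (2.2804 · 2.2804) = 0 / 5.2 = 0
  r[C,C] = 1 (diagonal).

R is symmetric with unit diagonal. Assembling:

R = [[1, -0.3203, 0.1922],
 [-0.3203, 1, 0],
 [0.1922, 0, 1]]


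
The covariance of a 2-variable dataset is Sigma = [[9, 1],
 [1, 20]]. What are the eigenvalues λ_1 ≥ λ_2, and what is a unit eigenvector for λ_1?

Step 1 — characteristic polynomial of 2×2 Sigma:
  det(Sigma - λI) = λ² - trace · λ + det = 0.
  trace = 9 + 20 = 29, det = 9·20 - (1)² = 179.
Step 2 — discriminant:
  Δ = trace² - 4·det = 841 - 716 = 125.
Step 3 — eigenvalues:
  λ = (trace ± √Δ)/2 = (29 ± 11.1803)/2,
  λ_1 = 20.0902,  λ_2 = 8.9098.

Step 4 — unit eigenvector for λ_1: solve (Sigma - λ_1 I)v = 0. First row:
  (9 - 20.0902)·v_x + (1)·v_y = 0, i.e. (-11.0902)·v_x + (1)·v_y = 0,
  so v ∝ (b, λ_1 - a) = (1, 11.0902) = u.
  ||u|| = √((1)² + (11.0902)²) = √(123.9919) ≈ 11.1352,
  v_1 = u/||u|| ≈ (0.0898, 0.996) (||v_1|| = 1).

λ_1 = 20.0902,  λ_2 = 8.9098;  v_1 ≈ (0.0898, 0.996)


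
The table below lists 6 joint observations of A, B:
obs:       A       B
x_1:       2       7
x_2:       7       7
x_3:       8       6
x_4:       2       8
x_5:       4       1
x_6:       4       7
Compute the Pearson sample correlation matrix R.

Step 1 — column means:
  mean(A) = (2 + 7 + 8 + 2 + 4 + 4) / 6 = 27/6 = 4.5
  mean(B) = (7 + 7 + 6 + 8 + 1 + 7) / 6 = 36/6 = 6

Step 2 — sample variances and covariances s[i,j] = (1/(n-1)) · Σ_k (x_{k,i} - mean_i) · (x_{k,j} - mean_j), with n-1 = 5:
  s[A,A] = ((-2.5)·(-2.5) + (2.5)·(2.5) + (3.5)·(3.5) + (-2.5)·(-2.5) + (-0.5)·(-0.5) + (-0.5)·(-0.5)) / 5 = 31.5/5 = 6.3
  s[A,B] = ((-2.5)·(1) + (2.5)·(1) + (3.5)·(0) + (-2.5)·(2) + (-0.5)·(-5) + (-0.5)·(1)) / 5 = -3/5 = -0.6
  s[B,B] = ((1)·(1) + (1)·(1) + (0)·(0) + (2)·(2) + (-5)·(-5) + (1)·(1)) / 5 = 32/5 = 6.4
  Sample standard deviations s_i = √(s[i,i]):
  s(A) = √(6.3) = 2.51
  s(B) = √(6.4) = 2.5298

Step 3 — r_{ij} = s_{ij} / (s_i · s_j):
  r[A,A] = 1 (diagonal).
  r[A,B] = -0.6 / (2.51 · 2.5298) = -0.6 / 6.3498 = -0.0945
  r[B,B] = 1 (diagonal).

R is symmetric with unit diagonal. Assembling:

R = [[1, -0.0945],
 [-0.0945, 1]]


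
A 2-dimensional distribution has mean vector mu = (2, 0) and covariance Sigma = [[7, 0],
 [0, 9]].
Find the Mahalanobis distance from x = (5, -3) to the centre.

Step 1 — centre the observation: (x - mu) = (3, -3).

Step 2 — invert Sigma. det(Sigma) = 7·9 - (0)² = 63.
  Sigma^{-1} = (1/det) · [[d, -b], [-b, a]] = [[0.1429, 0],
 [0, 0.1111]].

Step 3 — form the quadratic (x - mu)^T · Sigma^{-1} · (x - mu):
  Sigma^{-1} · (x - mu) = (0.4286, -0.3333).
  (x - mu)^T · [Sigma^{-1} · (x - mu)] = (3)·(0.4286) + (-3)·(-0.3333) = 2.2857.

Step 4 — take square root: d = √(2.2857) ≈ 1.5119.

d(x, mu) = √(2.2857) ≈ 1.5119


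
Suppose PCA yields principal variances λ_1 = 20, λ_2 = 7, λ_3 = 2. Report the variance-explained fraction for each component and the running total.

Step 1 — total variance = trace(Sigma) = Σ λ_i = 20 + 7 + 2 = 29.

Step 2 — fraction explained by component i = λ_i / Σ λ:
  PC1: 20/29 = 0.6897
  PC2: 7/29 = 0.2414
  PC3: 2/29 = 0.069

Step 3 — cumulative fraction after k components = (λ_1 + ... + λ_k) / Σ λ:
  k = 1: 20/29 = 0.6897
  k = 2: (20 + 7)/29 = 27/29 = 0.931
  k = 3: (20 + 7 + 2)/29 = 29/29 = 1

Summary (fraction, with percent):

explained: PC1 0.6897 (68.97%), PC2 0.2414 (24.14%), PC3 0.069 (6.9%);  cumulative: 0.6897, 0.931, 1


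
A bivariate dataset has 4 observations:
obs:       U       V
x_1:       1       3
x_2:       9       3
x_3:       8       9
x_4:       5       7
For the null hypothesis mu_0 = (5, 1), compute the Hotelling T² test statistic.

Step 1 — sample mean vector:
  mean(U) = (1 + 9 + 8 + 5) / 4 = 23/4 = 5.75
  mean(V) = (3 + 3 + 9 + 7) / 4 = 22/4 = 5.5
  x̄ = (5.75, 5.5),  deviation x̄ - mu_0 = (5.75, 5.5) - (5, 1) = (0.75, 4.5).

Step 2 — sample covariance matrix, S[i,j] = (1/(n-1)) · Σ_k (x_{k,i} - mean_i) · (x_{k,j} - mean_j), divisor n-1 = 3:
  S[U,U] = ((-4.75)·(-4.75) + (3.25)·(3.25) + (2.25)·(2.25) + (-0.75)·(-0.75)) / 3 = 38.75/3 = 12.9167
  S[U,V] = ((-4.75)·(-2.5) + (3.25)·(-2.5) + (2.25)·(3.5) + (-0.75)·(1.5)) / 3 = 10.5/3 = 3.5
  S[V,V] = ((-2.5)·(-2.5) + (-2.5)·(-2.5) + (3.5)·(3.5) + (1.5)·(1.5)) / 3 = 27/3 = 9
  S = [[12.9167, 3.5],
 [3.5, 9]].

Step 3 — invert S. det(S) = 12.9167·9 - (3.5)² = 104.
  S^{-1} = (1/det) · [[d, -b], [-b, a]] = [[0.0865, -0.0337],
 [-0.0337, 0.1242]].

Step 4 — quadratic form (x̄ - mu_0)^T · S^{-1} · (x̄ - mu_0):
  S^{-1} · (x̄ - mu_0) = (-0.0865, 0.5337),
  (x̄ - mu_0)^T · [...] = (0.75)·(-0.0865) + (4.5)·(0.5337) = 2.3365.

Step 5 — scale by n: T² = 4 · 2.3365 = 9.3462.

T² ≈ 9.3462


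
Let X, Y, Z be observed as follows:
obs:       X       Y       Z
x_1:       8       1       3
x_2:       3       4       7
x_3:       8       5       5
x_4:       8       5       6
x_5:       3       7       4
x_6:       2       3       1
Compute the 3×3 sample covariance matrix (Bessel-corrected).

Step 1 — column means:
  mean(X) = (8 + 3 + 8 + 8 + 3 + 2) / 6 = 32/6 = 5.3333
  mean(Y) = (1 + 4 + 5 + 5 + 7 + 3) / 6 = 25/6 = 4.1667
  mean(Z) = (3 + 7 + 5 + 6 + 4 + 1) / 6 = 26/6 = 4.3333

Step 2 — sample covariance S[i,j] = (1/(n-1)) · Σ_k (x_{k,i} - mean_i) · (x_{k,j} - mean_j), with n-1 = 5.
  S[X,X] = ((2.6667)·(2.6667) + (-2.3333)·(-2.3333) + (2.6667)·(2.6667) + (2.6667)·(2.6667) + (-2.3333)·(-2.3333) + (-3.3333)·(-3.3333)) / 5 = 43.3333/5 = 8.6667
  S[X,Y] = ((2.6667)·(-3.1667) + (-2.3333)·(-0.1667) + (2.6667)·(0.8333) + (2.6667)·(0.8333) + (-2.3333)·(2.8333) + (-3.3333)·(-1.1667)) / 5 = -6.3333/5 = -1.2667
  S[X,Z] = ((2.6667)·(-1.3333) + (-2.3333)·(2.6667) + (2.6667)·(0.6667) + (2.6667)·(1.6667) + (-2.3333)·(-0.3333) + (-3.3333)·(-3.3333)) / 5 = 8.3333/5 = 1.6667
  S[Y,Y] = ((-3.1667)·(-3.1667) + (-0.1667)·(-0.1667) + (0.8333)·(0.8333) + (0.8333)·(0.8333) + (2.8333)·(2.8333) + (-1.1667)·(-1.1667)) / 5 = 20.8333/5 = 4.1667
  S[Y,Z] = ((-3.1667)·(-1.3333) + (-0.1667)·(2.6667) + (0.8333)·(0.6667) + (0.8333)·(1.6667) + (2.8333)·(-0.3333) + (-1.1667)·(-3.3333)) / 5 = 8.6667/5 = 1.7333
  S[Z,Z] = ((-1.3333)·(-1.3333) + (2.6667)·(2.6667) + (0.6667)·(0.6667) + (1.6667)·(1.6667) + (-0.3333)·(-0.3333) + (-3.3333)·(-3.3333)) / 5 = 23.3333/5 = 4.6667

S is symmetric (S[j,i] = S[i,j]). Assembling:

S = [[8.6667, -1.2667, 1.6667],
 [-1.2667, 4.1667, 1.7333],
 [1.6667, 1.7333, 4.6667]]


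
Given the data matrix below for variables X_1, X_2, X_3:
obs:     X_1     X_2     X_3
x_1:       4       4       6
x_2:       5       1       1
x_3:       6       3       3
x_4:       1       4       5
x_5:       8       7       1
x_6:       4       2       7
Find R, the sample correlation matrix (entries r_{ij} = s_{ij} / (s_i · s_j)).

Step 1 — column means:
  mean(X_1) = (4 + 5 + 6 + 1 + 8 + 4) / 6 = 28/6 = 4.6667
  mean(X_2) = (4 + 1 + 3 + 4 + 7 + 2) / 6 = 21/6 = 3.5
  mean(X_3) = (6 + 1 + 3 + 5 + 1 + 7) / 6 = 23/6 = 3.8333

Step 2 — sample variances and covariances s[i,j] = (1/(n-1)) · Σ_k (x_{k,i} - mean_i) · (x_{k,j} - mean_j), with n-1 = 5:
  s[X_1,X_1] = ((-0.6667)·(-0.6667) + (0.3333)·(0.3333) + (1.3333)·(1.3333) + (-3.6667)·(-3.6667) + (3.3333)·(3.3333) + (-0.6667)·(-0.6667)) / 5 = 27.3333/5 = 5.4667
  s[X_1,X_2] = ((-0.6667)·(0.5) + (0.3333)·(-2.5) + (1.3333)·(-0.5) + (-3.6667)·(0.5) + (3.3333)·(3.5) + (-0.6667)·(-1.5)) / 5 = 9/5 = 1.8
  s[X_1,X_3] = ((-0.6667)·(2.1667) + (0.3333)·(-2.8333) + (1.3333)·(-0.8333) + (-3.6667)·(1.1667) + (3.3333)·(-2.8333) + (-0.6667)·(3.1667)) / 5 = -19.3333/5 = -3.8667
  s[X_2,X_2] = ((0.5)·(0.5) + (-2.5)·(-2.5) + (-0.5)·(-0.5) + (0.5)·(0.5) + (3.5)·(3.5) + (-1.5)·(-1.5)) / 5 = 21.5/5 = 4.3
  s[X_2,X_3] = ((0.5)·(2.1667) + (-2.5)·(-2.8333) + (-0.5)·(-0.8333) + (0.5)·(1.1667) + (3.5)·(-2.8333) + (-1.5)·(3.1667)) / 5 = -5.5/5 = -1.1
  s[X_3,X_3] = ((2.1667)·(2.1667) + (-2.8333)·(-2.8333) + (-0.8333)·(-0.8333) + (1.1667)·(1.1667) + (-2.8333)·(-2.8333) + (3.1667)·(3.1667)) / 5 = 32.8333/5 = 6.5667
  Sample standard deviations s_i = √(s[i,i]):
  s(X_1) = √(5.4667) = 2.3381
  s(X_2) = √(4.3) = 2.0736
  s(X_3) = √(6.5667) = 2.5626

Step 3 — r_{ij} = s_{ij} / (s_i · s_j):
  r[X_1,X_1] = 1 (diagonal).
  r[X_1,X_2] = 1.8 / (2.3381 · 2.0736) = 1.8 / 4.8484 = 0.3713
  r[X_1,X_3] = -3.8667 / (2.3381 · 2.5626) = -3.8667 / 5.9915 = -0.6454
  r[X_2,X_2] = 1 (diagonal).
  r[X_2,X_3] = -1.1 / (2.0736 · 2.5626) = -1.1 / 5.3138 = -0.207
  r[X_3,X_3] = 1 (diagonal).

R is symmetric with unit diagonal. Assembling:

R = [[1, 0.3713, -0.6454],
 [0.3713, 1, -0.207],
 [-0.6454, -0.207, 1]]


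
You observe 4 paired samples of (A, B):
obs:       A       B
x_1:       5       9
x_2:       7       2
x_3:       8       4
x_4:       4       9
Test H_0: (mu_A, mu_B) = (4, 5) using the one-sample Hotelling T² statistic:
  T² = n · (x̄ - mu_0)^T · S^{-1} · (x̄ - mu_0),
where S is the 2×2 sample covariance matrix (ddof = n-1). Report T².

Step 1 — sample mean vector:
  mean(A) = (5 + 7 + 8 + 4) / 4 = 24/4 = 6
  mean(B) = (9 + 2 + 4 + 9) / 4 = 24/4 = 6
  x̄ = (6, 6),  deviation x̄ - mu_0 = (6, 6) - (4, 5) = (2, 1).

Step 2 — sample covariance matrix, S[i,j] = (1/(n-1)) · Σ_k (x_{k,i} - mean_i) · (x_{k,j} - mean_j), divisor n-1 = 3:
  S[A,A] = ((-1)·(-1) + (1)·(1) + (2)·(2) + (-2)·(-2)) / 3 = 10/3 = 3.3333
  S[A,B] = ((-1)·(3) + (1)·(-4) + (2)·(-2) + (-2)·(3)) / 3 = -17/3 = -5.6667
  S[B,B] = ((3)·(3) + (-4)·(-4) + (-2)·(-2) + (3)·(3)) / 3 = 38/3 = 12.6667
  S = [[3.3333, -5.6667],
 [-5.6667, 12.6667]].

Step 3 — invert S. det(S) = 3.3333·12.6667 - (-5.6667)² = 10.1111.
  S^{-1} = (1/det) · [[d, -b], [-b, a]] = [[1.2527, 0.5604],
 [0.5604, 0.3297]].

Step 4 — quadratic form (x̄ - mu_0)^T · S^{-1} · (x̄ - mu_0):
  S^{-1} · (x̄ - mu_0) = (3.0659, 1.4505),
  (x̄ - mu_0)^T · [...] = (2)·(3.0659) + (1)·(1.4505) = 7.5824.

Step 5 — scale by n: T² = 4 · 7.5824 = 30.3297.

T² ≈ 30.3297


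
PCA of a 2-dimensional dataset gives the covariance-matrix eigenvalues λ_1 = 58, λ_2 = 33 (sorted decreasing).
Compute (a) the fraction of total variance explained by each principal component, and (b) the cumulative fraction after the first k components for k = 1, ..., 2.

Step 1 — total variance = trace(Sigma) = Σ λ_i = 58 + 33 = 91.

Step 2 — fraction explained by component i = λ_i / Σ λ:
  PC1: 58/91 = 0.6374
  PC2: 33/91 = 0.3626

Step 3 — cumulative fraction after k components = (λ_1 + ... + λ_k) / Σ λ:
  k = 1: 58/91 = 0.6374
  k = 2: (58 + 33)/91 = 91/91 = 1

Summary (fraction, with percent):

explained: PC1 0.6374 (63.74%), PC2 0.3626 (36.26%);  cumulative: 0.6374, 1


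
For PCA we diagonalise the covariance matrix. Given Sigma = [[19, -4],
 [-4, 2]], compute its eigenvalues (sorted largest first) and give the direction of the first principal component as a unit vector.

Step 1 — characteristic polynomial of 2×2 Sigma:
  det(Sigma - λI) = λ² - trace · λ + det = 0.
  trace = 19 + 2 = 21, det = 19·2 - (-4)² = 22.
Step 2 — discriminant:
  Δ = trace² - 4·det = 441 - 88 = 353.
Step 3 — eigenvalues:
  λ = (trace ± √Δ)/2 = (21 ± 18.7883)/2,
  λ_1 = 19.8941,  λ_2 = 1.1059.

Step 4 — unit eigenvector for λ_1: solve (Sigma - λ_1 I)v = 0. First row:
  (19 - 19.8941)·v_x + (-4)·v_y = 0, i.e. (-0.8941)·v_x + (-4)·v_y = 0,
  so v ∝ (b, λ_1 - a) = (-4, 0.8941); multiply by -1 so the first entry is positive: u = (4, -0.8941).
  ||u|| = √((4)² + (-0.8941)²) = √(16.7995) ≈ 4.0987,
  v_1 = u/||u|| ≈ (0.9759, -0.2182) (||v_1|| = 1).

λ_1 = 19.8941,  λ_2 = 1.1059;  v_1 ≈ (0.9759, -0.2182)


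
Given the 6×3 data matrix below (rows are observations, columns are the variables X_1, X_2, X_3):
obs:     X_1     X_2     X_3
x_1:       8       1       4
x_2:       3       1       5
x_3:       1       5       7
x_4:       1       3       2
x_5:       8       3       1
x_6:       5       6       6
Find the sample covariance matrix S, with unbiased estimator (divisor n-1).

Step 1 — column means:
  mean(X_1) = (8 + 3 + 1 + 1 + 8 + 5) / 6 = 26/6 = 4.3333
  mean(X_2) = (1 + 1 + 5 + 3 + 3 + 6) / 6 = 19/6 = 3.1667
  mean(X_3) = (4 + 5 + 7 + 2 + 1 + 6) / 6 = 25/6 = 4.1667

Step 2 — sample covariance S[i,j] = (1/(n-1)) · Σ_k (x_{k,i} - mean_i) · (x_{k,j} - mean_j), with n-1 = 5.
  S[X_1,X_1] = ((3.6667)·(3.6667) + (-1.3333)·(-1.3333) + (-3.3333)·(-3.3333) + (-3.3333)·(-3.3333) + (3.6667)·(3.6667) + (0.6667)·(0.6667)) / 5 = 51.3333/5 = 10.2667
  S[X_1,X_2] = ((3.6667)·(-2.1667) + (-1.3333)·(-2.1667) + (-3.3333)·(1.8333) + (-3.3333)·(-0.1667) + (3.6667)·(-0.1667) + (0.6667)·(2.8333)) / 5 = -9.3333/5 = -1.8667
  S[X_1,X_3] = ((3.6667)·(-0.1667) + (-1.3333)·(0.8333) + (-3.3333)·(2.8333) + (-3.3333)·(-2.1667) + (3.6667)·(-3.1667) + (0.6667)·(1.8333)) / 5 = -14.3333/5 = -2.8667
  S[X_2,X_2] = ((-2.1667)·(-2.1667) + (-2.1667)·(-2.1667) + (1.8333)·(1.8333) + (-0.1667)·(-0.1667) + (-0.1667)·(-0.1667) + (2.8333)·(2.8333)) / 5 = 20.8333/5 = 4.1667
  S[X_2,X_3] = ((-2.1667)·(-0.1667) + (-2.1667)·(0.8333) + (1.8333)·(2.8333) + (-0.1667)·(-2.1667) + (-0.1667)·(-3.1667) + (2.8333)·(1.8333)) / 5 = 9.8333/5 = 1.9667
  S[X_3,X_3] = ((-0.1667)·(-0.1667) + (0.8333)·(0.8333) + (2.8333)·(2.8333) + (-2.1667)·(-2.1667) + (-3.1667)·(-3.1667) + (1.8333)·(1.8333)) / 5 = 26.8333/5 = 5.3667

S is symmetric (S[j,i] = S[i,j]). Assembling:

S = [[10.2667, -1.8667, -2.8667],
 [-1.8667, 4.1667, 1.9667],
 [-2.8667, 1.9667, 5.3667]]
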